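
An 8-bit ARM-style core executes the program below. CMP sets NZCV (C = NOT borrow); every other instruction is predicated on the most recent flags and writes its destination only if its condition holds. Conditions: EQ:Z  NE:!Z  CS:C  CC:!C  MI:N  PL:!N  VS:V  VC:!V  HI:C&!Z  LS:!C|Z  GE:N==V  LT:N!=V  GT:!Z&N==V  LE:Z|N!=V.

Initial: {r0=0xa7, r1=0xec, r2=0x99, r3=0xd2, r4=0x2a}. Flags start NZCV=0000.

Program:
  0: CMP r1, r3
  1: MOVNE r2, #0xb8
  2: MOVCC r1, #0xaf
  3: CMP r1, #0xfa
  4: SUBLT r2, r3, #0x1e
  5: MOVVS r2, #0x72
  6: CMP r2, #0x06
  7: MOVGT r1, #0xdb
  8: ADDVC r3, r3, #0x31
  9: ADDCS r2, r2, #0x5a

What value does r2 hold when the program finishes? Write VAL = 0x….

VAL = 0x0e

0: ✓ CMP  NZCV=0010
1: ✓ MOVNE  r2←0xb8
2: · MOVCC
3: ✓ CMP  NZCV=1000
4: ✓ SUBLT  r2←0xb4
5: · MOVVS
6: ✓ CMP  NZCV=1010
7: · MOVGT
8: ✓ ADDVC  r3←0x03
9: ✓ ADDCS  r2←0x0e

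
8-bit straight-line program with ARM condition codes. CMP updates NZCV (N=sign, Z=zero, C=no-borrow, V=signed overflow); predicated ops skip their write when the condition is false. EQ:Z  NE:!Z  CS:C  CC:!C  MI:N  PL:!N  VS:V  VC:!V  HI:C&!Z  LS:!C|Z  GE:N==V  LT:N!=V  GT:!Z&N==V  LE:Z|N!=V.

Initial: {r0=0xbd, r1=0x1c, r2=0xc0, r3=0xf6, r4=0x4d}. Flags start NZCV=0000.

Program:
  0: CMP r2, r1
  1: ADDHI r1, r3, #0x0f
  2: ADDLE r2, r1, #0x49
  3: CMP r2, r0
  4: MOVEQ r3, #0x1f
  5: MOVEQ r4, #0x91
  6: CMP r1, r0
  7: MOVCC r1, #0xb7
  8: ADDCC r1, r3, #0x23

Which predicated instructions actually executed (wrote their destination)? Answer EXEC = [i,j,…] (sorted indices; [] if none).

0: ✓ CMP  NZCV=1010
1: ✓ ADDHI  r1←0x05
2: ✓ ADDLE  r2←0x4e
3: ✓ CMP  NZCV=1001
4: · MOVEQ
5: · MOVEQ
6: ✓ CMP  NZCV=0000
7: ✓ MOVCC  r1←0xb7
8: ✓ ADDCC  r1←0x19

EXEC = [1,2,7,8]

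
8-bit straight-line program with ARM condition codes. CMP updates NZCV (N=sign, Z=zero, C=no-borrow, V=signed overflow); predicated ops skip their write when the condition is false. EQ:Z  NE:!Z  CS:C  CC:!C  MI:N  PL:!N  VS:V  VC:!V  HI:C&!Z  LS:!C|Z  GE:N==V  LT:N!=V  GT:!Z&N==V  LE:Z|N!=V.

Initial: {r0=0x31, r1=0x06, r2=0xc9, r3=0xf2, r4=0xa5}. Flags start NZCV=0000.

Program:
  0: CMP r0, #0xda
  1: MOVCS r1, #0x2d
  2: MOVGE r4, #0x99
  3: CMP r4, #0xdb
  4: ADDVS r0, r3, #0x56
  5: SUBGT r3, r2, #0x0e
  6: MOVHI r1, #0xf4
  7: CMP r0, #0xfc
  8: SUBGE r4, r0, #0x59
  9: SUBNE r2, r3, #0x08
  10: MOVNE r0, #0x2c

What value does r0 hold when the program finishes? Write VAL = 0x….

[0] flags=0000 → (cmp)
[1] flags=0000 CS?F → skip
[2] flags=0000 GE?T → r4=0x99
[3] flags=1000 → (cmp)
[4] flags=1000 VS?F → skip
[5] flags=1000 GT?F → skip
[6] flags=1000 HI?F → skip
[7] flags=0000 → (cmp)
[8] flags=0000 GE?T → r4=0xd8
[9] flags=0000 NE?T → r2=0xea
[10] flags=0000 NE?T → r0=0x2c

VAL = 0x2c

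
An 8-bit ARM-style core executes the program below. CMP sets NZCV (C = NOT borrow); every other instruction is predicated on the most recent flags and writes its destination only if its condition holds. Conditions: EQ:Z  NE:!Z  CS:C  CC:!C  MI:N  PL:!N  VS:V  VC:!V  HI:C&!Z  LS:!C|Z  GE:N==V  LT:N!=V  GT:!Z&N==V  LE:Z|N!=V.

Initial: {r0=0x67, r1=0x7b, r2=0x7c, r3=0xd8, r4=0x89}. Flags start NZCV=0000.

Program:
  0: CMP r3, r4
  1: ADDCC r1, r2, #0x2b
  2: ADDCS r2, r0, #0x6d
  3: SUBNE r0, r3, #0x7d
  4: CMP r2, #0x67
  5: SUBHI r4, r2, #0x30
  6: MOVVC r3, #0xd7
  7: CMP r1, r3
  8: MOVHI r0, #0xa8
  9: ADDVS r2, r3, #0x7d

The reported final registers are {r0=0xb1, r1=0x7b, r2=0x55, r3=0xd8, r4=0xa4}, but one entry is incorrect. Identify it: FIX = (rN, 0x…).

[0] flags=0010 → (cmp)
[1] flags=0010 CC?F → skip
[2] flags=0010 CS?T → r2=0xd4
[3] flags=0010 NE?T → r0=0x5b
[4] flags=0011 → (cmp)
[5] flags=0011 HI?T → r4=0xa4
[6] flags=0011 VC?F → skip
[7] flags=1001 → (cmp)
[8] flags=1001 HI?F → skip
[9] flags=1001 VS?T → r2=0x55

FIX = (r0, 0x5b)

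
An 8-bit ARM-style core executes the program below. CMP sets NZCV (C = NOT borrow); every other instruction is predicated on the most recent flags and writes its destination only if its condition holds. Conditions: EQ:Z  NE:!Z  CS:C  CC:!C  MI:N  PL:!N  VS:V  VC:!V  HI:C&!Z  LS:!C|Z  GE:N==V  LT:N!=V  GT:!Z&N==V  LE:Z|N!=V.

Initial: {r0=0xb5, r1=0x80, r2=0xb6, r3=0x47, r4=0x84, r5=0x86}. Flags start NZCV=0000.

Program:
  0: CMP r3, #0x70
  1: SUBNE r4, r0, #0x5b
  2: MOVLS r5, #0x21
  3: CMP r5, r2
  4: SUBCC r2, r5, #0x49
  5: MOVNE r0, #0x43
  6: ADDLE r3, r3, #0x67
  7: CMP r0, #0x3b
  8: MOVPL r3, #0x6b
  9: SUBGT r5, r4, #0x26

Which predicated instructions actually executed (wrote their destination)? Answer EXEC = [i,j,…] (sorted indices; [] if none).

[0] flags=1000 → (cmp)
[1] flags=1000 NE?T → r4=0x5a
[2] flags=1000 LS?T → r5=0x21
[3] flags=0000 → (cmp)
[4] flags=0000 CC?T → r2=0xd8
[5] flags=0000 NE?T → r0=0x43
[6] flags=0000 LE?F → skip
[7] flags=0010 → (cmp)
[8] flags=0010 PL?T → r3=0x6b
[9] flags=0010 GT?T → r5=0x34

EXEC = [1,2,4,5,8,9]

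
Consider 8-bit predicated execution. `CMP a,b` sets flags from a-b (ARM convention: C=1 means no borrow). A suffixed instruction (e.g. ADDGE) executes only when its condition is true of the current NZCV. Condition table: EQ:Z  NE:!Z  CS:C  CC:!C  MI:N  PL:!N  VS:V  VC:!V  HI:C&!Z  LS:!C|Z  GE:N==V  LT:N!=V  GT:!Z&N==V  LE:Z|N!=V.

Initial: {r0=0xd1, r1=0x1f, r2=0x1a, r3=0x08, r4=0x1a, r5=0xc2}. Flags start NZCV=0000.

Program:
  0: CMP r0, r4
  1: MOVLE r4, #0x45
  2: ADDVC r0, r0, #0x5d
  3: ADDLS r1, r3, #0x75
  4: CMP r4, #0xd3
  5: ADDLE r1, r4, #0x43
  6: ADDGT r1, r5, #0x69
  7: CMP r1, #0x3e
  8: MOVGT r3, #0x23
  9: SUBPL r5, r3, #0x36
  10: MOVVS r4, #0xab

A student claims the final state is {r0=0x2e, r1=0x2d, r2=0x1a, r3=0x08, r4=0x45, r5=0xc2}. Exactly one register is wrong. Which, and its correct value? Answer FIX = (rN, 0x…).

[0] flags=1010 → (cmp)
[1] flags=1010 LE?T → r4=0x45
[2] flags=1010 VC?T → r0=0x2e
[3] flags=1010 LS?F → skip
[4] flags=0000 → (cmp)
[5] flags=0000 LE?F → skip
[6] flags=0000 GT?T → r1=0x2b
[7] flags=1000 → (cmp)
[8] flags=1000 GT?F → skip
[9] flags=1000 PL?F → skip
[10] flags=1000 VS?F → skip

FIX = (r1, 0x2b)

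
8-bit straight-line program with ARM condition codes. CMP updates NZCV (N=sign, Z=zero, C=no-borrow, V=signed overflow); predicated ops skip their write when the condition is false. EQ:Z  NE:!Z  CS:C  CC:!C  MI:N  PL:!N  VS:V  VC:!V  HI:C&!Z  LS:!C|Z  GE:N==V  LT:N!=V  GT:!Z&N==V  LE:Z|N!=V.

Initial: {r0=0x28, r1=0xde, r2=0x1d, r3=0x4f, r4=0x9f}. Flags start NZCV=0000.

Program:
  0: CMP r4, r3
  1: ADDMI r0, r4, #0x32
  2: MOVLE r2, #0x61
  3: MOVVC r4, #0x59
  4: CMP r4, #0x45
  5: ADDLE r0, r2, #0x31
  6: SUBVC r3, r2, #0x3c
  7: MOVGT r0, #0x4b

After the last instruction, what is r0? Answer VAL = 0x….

[0] flags=0011 → (cmp)
[1] flags=0011 MI?F → skip
[2] flags=0011 LE?T → r2=0x61
[3] flags=0011 VC?F → skip
[4] flags=0011 → (cmp)
[5] flags=0011 LE?T → r0=0x92
[6] flags=0011 VC?F → skip
[7] flags=0011 GT?F → skip

VAL = 0x92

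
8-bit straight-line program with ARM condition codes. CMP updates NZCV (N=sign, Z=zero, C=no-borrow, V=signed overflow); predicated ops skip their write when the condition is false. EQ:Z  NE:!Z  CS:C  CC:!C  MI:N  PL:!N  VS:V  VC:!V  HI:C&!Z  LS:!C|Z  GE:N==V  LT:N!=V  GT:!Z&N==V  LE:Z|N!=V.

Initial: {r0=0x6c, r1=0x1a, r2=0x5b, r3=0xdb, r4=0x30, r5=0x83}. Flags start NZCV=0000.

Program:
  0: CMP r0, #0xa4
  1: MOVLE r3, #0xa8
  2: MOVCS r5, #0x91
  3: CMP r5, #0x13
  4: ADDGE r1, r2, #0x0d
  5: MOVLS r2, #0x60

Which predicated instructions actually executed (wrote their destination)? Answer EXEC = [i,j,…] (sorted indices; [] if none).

EXEC = []

0: ✓ CMP  NZCV=1001
1: · MOVLE
2: · MOVCS
3: ✓ CMP  NZCV=0011
4: · ADDGE
5: · MOVLS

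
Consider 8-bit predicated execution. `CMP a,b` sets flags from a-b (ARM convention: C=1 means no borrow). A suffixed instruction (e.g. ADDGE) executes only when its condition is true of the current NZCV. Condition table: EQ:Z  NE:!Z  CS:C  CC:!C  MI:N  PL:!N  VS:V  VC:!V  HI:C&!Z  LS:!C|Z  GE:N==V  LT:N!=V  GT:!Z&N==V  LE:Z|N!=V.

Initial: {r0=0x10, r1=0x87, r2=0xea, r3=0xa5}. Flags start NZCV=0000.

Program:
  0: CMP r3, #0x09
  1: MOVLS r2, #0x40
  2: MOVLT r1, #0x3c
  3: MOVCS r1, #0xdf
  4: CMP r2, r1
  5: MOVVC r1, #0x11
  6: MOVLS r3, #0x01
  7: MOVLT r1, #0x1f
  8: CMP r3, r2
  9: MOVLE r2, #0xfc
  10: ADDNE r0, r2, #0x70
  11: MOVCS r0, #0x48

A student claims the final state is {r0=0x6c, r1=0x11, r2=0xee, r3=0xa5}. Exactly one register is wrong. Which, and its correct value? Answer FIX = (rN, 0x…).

0: ✓ CMP  NZCV=1010
1: · MOVLS
2: ✓ MOVLT  r1←0x3c
3: ✓ MOVCS  r1←0xdf
4: ✓ CMP  NZCV=0010
5: ✓ MOVVC  r1←0x11
6: · MOVLS
7: · MOVLT
8: ✓ CMP  NZCV=1000
9: ✓ MOVLE  r2←0xfc
10: ✓ ADDNE  r0←0x6c
11: · MOVCS

FIX = (r2, 0xfc)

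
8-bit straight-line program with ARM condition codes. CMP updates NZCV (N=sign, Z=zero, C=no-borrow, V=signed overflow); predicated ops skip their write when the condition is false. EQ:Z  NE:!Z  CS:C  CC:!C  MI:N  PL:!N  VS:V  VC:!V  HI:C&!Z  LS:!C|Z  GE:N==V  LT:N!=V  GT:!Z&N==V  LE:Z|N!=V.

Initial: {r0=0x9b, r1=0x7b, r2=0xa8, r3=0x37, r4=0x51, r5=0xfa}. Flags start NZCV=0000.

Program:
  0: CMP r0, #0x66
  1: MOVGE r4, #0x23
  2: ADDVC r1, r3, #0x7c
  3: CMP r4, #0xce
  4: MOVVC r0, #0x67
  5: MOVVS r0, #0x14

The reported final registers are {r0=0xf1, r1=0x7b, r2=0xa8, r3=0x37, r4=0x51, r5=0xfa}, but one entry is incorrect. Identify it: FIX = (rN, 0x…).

FIX = (r0, 0x14)

0: ✓ CMP  NZCV=0011
1: · MOVGE
2: · ADDVC
3: ✓ CMP  NZCV=1001
4: · MOVVC
5: ✓ MOVVS  r0←0x14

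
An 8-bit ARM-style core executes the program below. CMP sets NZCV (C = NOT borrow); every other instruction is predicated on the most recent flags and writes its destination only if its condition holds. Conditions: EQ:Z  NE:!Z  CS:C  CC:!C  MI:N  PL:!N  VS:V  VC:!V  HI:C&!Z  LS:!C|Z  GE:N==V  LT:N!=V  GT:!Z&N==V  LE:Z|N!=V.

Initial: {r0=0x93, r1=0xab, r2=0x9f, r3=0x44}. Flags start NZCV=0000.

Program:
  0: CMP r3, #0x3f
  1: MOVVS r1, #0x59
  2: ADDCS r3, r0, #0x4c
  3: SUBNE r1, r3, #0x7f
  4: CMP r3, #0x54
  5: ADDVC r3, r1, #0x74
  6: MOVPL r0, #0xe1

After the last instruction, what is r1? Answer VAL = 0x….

VAL = 0x60

0: ✓ CMP  NZCV=0010
1: · MOVVS
2: ✓ ADDCS  r3←0xdf
3: ✓ SUBNE  r1←0x60
4: ✓ CMP  NZCV=1010
5: ✓ ADDVC  r3←0xd4
6: · MOVPL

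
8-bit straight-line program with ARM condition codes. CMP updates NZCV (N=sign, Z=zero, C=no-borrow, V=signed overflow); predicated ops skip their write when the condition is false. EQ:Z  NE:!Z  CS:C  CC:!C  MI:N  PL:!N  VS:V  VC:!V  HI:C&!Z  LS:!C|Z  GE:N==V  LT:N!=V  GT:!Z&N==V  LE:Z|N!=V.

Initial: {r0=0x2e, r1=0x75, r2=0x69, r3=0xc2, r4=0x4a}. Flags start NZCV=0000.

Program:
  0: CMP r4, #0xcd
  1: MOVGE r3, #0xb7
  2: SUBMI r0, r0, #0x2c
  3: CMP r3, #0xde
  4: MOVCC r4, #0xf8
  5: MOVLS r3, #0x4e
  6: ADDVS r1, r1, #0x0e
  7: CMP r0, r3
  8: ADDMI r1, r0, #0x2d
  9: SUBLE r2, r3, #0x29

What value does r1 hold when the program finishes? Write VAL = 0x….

VAL = 0x5b

0: ✓ CMP  NZCV=0000
1: ✓ MOVGE  r3←0xb7
2: · SUBMI
3: ✓ CMP  NZCV=1000
4: ✓ MOVCC  r4←0xf8
5: ✓ MOVLS  r3←0x4e
6: · ADDVS
7: ✓ CMP  NZCV=1000
8: ✓ ADDMI  r1←0x5b
9: ✓ SUBLE  r2←0x25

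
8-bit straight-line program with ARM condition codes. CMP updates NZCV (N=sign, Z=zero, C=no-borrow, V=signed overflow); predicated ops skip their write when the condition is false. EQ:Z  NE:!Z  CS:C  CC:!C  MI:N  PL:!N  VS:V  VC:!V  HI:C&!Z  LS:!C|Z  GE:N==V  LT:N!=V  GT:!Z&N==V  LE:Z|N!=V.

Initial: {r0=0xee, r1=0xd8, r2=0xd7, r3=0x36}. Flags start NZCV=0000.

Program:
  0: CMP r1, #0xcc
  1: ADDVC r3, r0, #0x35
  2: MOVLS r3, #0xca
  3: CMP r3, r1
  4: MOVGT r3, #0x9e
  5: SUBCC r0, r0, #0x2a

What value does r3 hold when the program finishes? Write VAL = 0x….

VAL = 0x9e

0: ✓ CMP  NZCV=0010
1: ✓ ADDVC  r3←0x23
2: · MOVLS
3: ✓ CMP  NZCV=0000
4: ✓ MOVGT  r3←0x9e
5: ✓ SUBCC  r0←0xc4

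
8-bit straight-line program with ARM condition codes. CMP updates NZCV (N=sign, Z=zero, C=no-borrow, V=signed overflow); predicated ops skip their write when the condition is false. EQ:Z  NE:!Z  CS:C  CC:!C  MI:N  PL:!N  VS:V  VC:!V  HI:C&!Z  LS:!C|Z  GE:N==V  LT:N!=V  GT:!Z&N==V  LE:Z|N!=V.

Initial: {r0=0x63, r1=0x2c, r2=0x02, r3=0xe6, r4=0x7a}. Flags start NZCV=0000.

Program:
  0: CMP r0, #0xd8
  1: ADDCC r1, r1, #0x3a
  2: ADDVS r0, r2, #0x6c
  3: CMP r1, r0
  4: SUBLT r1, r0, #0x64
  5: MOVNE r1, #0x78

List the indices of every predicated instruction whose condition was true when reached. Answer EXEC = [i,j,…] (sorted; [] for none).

EXEC = [1,2,4,5]

0: ✓ CMP  NZCV=1001
1: ✓ ADDCC  r1←0x66
2: ✓ ADDVS  r0←0x6e
3: ✓ CMP  NZCV=1000
4: ✓ SUBLT  r1←0x0a
5: ✓ MOVNE  r1←0x78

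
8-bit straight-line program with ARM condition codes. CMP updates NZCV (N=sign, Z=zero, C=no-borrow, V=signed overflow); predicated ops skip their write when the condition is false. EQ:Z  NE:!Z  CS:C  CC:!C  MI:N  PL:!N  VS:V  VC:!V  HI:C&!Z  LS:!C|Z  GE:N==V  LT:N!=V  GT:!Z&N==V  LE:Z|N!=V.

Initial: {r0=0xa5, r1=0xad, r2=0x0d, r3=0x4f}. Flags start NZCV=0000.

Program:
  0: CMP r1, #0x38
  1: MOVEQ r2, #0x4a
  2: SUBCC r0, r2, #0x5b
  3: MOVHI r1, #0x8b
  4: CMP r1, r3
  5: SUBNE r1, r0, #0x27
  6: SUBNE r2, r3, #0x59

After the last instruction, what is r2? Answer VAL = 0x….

VAL = 0xf6

0: ✓ CMP  NZCV=0011
1: · MOVEQ
2: · SUBCC
3: ✓ MOVHI  r1←0x8b
4: ✓ CMP  NZCV=0011
5: ✓ SUBNE  r1←0x7e
6: ✓ SUBNE  r2←0xf6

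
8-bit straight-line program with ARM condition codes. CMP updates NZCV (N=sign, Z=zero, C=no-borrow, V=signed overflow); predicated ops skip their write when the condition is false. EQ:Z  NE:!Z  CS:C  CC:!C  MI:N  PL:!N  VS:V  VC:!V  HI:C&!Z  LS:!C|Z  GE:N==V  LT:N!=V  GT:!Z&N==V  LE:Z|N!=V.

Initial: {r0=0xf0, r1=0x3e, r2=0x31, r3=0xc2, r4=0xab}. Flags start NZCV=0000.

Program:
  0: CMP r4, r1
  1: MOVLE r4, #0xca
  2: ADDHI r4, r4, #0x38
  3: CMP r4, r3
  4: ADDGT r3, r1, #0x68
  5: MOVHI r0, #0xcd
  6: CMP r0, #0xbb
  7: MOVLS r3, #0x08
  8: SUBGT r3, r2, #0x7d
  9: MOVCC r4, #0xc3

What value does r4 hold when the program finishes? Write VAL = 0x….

0: ✓ CMP  NZCV=0011
1: ✓ MOVLE  r4←0xca
2: ✓ ADDHI  r4←0x02
3: ✓ CMP  NZCV=0000
4: ✓ ADDGT  r3←0xa6
5: · MOVHI
6: ✓ CMP  NZCV=0010
7: · MOVLS
8: ✓ SUBGT  r3←0xb4
9: · MOVCC

VAL = 0x02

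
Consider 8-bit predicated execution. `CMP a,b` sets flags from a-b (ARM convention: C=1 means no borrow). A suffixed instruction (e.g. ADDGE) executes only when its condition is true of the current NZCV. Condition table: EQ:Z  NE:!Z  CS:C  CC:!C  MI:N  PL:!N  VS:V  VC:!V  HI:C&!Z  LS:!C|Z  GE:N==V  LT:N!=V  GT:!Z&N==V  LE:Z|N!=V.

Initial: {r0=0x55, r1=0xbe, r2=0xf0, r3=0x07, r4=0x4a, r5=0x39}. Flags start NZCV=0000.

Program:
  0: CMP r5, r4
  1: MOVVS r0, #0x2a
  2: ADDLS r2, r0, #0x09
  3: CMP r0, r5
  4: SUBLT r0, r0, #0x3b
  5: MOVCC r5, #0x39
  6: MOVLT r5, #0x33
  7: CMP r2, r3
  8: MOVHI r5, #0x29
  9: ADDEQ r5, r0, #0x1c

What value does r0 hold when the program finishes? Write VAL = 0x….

VAL = 0x55

[0] flags=1000 → (cmp)
[1] flags=1000 VS?F → skip
[2] flags=1000 LS?T → r2=0x5e
[3] flags=0010 → (cmp)
[4] flags=0010 LT?F → skip
[5] flags=0010 CC?F → skip
[6] flags=0010 LT?F → skip
[7] flags=0010 → (cmp)
[8] flags=0010 HI?T → r5=0x29
[9] flags=0010 EQ?F → skip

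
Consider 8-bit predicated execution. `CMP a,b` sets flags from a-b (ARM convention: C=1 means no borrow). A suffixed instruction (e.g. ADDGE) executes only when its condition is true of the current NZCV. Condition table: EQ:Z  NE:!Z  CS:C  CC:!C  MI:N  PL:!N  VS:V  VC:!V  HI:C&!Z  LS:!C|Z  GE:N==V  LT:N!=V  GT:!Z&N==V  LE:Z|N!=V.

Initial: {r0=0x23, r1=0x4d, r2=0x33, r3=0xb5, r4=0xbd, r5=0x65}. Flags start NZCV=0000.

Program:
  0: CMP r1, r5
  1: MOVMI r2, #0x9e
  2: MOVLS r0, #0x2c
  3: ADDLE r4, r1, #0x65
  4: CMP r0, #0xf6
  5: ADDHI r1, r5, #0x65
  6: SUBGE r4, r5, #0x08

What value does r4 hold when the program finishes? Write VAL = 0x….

VAL = 0x5d

0: ✓ CMP  NZCV=1000
1: ✓ MOVMI  r2←0x9e
2: ✓ MOVLS  r0←0x2c
3: ✓ ADDLE  r4←0xb2
4: ✓ CMP  NZCV=0000
5: · ADDHI
6: ✓ SUBGE  r4←0x5d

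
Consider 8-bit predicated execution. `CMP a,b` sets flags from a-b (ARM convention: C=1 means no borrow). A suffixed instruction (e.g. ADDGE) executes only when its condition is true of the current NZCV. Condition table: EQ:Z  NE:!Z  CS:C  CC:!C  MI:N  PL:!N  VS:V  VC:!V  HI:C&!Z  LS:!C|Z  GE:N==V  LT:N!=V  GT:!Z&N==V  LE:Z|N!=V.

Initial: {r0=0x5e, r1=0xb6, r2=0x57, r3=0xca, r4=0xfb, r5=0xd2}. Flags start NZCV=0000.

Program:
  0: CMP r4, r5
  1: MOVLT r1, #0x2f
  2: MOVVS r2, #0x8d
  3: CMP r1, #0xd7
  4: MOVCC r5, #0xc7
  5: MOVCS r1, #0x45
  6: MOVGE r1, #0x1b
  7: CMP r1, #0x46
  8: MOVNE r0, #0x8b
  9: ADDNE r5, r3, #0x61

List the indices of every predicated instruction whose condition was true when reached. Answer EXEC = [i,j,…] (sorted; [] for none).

EXEC = [4,8,9]

0: ✓ CMP  NZCV=0010
1: · MOVLT
2: · MOVVS
3: ✓ CMP  NZCV=1000
4: ✓ MOVCC  r5←0xc7
5: · MOVCS
6: · MOVGE
7: ✓ CMP  NZCV=0011
8: ✓ MOVNE  r0←0x8b
9: ✓ ADDNE  r5←0x2b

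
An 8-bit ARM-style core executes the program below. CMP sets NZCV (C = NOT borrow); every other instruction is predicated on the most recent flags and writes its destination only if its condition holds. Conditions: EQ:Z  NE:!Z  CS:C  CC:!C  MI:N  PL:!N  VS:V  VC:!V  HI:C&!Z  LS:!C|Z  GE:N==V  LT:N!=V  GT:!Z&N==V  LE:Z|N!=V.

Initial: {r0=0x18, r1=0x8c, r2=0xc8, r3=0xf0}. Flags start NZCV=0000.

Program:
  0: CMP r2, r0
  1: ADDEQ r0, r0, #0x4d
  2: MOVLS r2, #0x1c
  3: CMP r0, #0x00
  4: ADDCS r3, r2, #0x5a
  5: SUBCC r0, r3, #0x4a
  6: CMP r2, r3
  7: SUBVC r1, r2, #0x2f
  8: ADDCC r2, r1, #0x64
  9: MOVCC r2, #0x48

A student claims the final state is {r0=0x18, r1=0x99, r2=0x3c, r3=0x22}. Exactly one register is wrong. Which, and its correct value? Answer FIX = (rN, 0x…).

FIX = (r2, 0xc8)

[0] flags=1010 → (cmp)
[1] flags=1010 EQ?F → skip
[2] flags=1010 LS?F → skip
[3] flags=0010 → (cmp)
[4] flags=0010 CS?T → r3=0x22
[5] flags=0010 CC?F → skip
[6] flags=1010 → (cmp)
[7] flags=1010 VC?T → r1=0x99
[8] flags=1010 CC?F → skip
[9] flags=1010 CC?F → skip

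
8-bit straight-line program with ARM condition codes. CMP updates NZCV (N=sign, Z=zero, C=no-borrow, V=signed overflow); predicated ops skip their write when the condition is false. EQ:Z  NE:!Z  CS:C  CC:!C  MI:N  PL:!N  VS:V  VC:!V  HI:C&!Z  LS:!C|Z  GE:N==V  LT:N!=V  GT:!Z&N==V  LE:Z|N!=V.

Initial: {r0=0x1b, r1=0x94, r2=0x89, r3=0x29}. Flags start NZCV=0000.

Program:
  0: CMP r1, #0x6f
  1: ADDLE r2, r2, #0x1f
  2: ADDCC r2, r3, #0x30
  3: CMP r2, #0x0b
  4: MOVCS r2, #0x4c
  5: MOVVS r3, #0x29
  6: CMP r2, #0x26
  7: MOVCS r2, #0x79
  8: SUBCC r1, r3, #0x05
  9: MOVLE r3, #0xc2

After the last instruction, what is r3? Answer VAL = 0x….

VAL = 0x29

0: ✓ CMP  NZCV=0011
1: ✓ ADDLE  r2←0xa8
2: · ADDCC
3: ✓ CMP  NZCV=1010
4: ✓ MOVCS  r2←0x4c
5: · MOVVS
6: ✓ CMP  NZCV=0010
7: ✓ MOVCS  r2←0x79
8: · SUBCC
9: · MOVLE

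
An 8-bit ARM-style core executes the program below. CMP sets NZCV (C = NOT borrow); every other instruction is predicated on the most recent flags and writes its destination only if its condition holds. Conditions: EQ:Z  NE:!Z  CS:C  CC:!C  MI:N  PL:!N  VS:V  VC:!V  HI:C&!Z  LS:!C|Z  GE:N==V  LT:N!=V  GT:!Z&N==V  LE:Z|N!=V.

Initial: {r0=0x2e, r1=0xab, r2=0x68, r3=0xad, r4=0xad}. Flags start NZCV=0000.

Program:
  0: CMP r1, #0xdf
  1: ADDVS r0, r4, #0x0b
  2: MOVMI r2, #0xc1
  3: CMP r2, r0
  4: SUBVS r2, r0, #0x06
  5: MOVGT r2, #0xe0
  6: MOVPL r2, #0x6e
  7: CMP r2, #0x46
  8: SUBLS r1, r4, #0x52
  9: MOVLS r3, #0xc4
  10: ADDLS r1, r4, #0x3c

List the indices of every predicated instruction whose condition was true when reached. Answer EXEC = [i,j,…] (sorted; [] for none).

EXEC = [2]

0: ✓ CMP  NZCV=1000
1: · ADDVS
2: ✓ MOVMI  r2←0xc1
3: ✓ CMP  NZCV=1010
4: · SUBVS
5: · MOVGT
6: · MOVPL
7: ✓ CMP  NZCV=0011
8: · SUBLS
9: · MOVLS
10: · ADDLS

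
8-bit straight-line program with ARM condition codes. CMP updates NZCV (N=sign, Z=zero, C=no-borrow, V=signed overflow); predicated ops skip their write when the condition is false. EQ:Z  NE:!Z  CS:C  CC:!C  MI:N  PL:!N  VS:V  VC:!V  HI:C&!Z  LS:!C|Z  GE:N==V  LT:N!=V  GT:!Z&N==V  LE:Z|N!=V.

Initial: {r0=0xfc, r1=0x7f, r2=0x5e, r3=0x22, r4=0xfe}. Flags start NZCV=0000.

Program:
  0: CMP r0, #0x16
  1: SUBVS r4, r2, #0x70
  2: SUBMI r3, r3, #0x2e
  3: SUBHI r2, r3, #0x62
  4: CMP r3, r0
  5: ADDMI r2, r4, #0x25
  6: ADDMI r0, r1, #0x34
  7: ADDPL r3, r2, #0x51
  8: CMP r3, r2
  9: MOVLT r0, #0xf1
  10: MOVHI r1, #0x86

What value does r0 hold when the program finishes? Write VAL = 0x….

0: ✓ CMP  NZCV=1010
1: · SUBVS
2: ✓ SUBMI  r3←0xf4
3: ✓ SUBHI  r2←0x92
4: ✓ CMP  NZCV=1000
5: ✓ ADDMI  r2←0x23
6: ✓ ADDMI  r0←0xb3
7: · ADDPL
8: ✓ CMP  NZCV=1010
9: ✓ MOVLT  r0←0xf1
10: ✓ MOVHI  r1←0x86

VAL = 0xf1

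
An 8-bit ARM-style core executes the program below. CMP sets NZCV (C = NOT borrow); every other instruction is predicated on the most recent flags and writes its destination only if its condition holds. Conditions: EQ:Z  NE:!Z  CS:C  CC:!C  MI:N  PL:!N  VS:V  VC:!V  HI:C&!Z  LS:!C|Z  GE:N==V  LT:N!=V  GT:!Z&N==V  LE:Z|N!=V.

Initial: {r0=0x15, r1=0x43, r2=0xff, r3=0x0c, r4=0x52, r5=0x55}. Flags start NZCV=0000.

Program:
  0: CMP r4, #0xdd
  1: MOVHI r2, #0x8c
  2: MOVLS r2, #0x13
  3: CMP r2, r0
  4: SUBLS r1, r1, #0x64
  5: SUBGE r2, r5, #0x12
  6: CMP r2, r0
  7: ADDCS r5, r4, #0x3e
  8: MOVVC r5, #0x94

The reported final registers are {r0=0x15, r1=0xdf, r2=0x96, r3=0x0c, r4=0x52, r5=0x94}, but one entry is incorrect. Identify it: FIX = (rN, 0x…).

0: ✓ CMP  NZCV=0000
1: · MOVHI
2: ✓ MOVLS  r2←0x13
3: ✓ CMP  NZCV=1000
4: ✓ SUBLS  r1←0xdf
5: · SUBGE
6: ✓ CMP  NZCV=1000
7: · ADDCS
8: ✓ MOVVC  r5←0x94

FIX = (r2, 0x13)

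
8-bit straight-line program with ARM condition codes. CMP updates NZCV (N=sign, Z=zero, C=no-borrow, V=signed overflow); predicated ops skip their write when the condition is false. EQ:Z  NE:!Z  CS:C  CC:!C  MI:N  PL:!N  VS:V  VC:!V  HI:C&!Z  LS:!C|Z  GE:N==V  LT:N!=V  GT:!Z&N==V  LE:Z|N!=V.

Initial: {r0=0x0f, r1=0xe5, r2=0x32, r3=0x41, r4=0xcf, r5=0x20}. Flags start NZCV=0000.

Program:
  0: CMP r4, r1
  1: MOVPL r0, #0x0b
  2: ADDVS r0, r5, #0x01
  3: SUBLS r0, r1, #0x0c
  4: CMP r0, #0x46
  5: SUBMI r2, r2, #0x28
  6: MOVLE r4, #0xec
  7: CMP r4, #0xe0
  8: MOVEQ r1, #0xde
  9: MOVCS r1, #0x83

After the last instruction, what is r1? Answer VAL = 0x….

0: ✓ CMP  NZCV=1000
1: · MOVPL
2: · ADDVS
3: ✓ SUBLS  r0←0xd9
4: ✓ CMP  NZCV=1010
5: ✓ SUBMI  r2←0x0a
6: ✓ MOVLE  r4←0xec
7: ✓ CMP  NZCV=0010
8: · MOVEQ
9: ✓ MOVCS  r1←0x83

VAL = 0x83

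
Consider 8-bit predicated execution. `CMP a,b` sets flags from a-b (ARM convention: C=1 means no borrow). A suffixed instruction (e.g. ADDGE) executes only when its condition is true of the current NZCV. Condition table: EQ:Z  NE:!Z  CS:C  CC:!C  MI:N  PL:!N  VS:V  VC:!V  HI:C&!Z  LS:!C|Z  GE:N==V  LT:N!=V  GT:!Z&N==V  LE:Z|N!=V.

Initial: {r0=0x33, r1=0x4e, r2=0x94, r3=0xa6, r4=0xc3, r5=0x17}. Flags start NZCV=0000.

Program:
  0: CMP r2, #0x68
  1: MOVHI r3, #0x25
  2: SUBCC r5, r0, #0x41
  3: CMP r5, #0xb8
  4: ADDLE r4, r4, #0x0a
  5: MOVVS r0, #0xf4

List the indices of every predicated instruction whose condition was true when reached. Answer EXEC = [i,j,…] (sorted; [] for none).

0: ✓ CMP  NZCV=0011
1: ✓ MOVHI  r3←0x25
2: · SUBCC
3: ✓ CMP  NZCV=0000
4: · ADDLE
5: · MOVVS

EXEC = [1]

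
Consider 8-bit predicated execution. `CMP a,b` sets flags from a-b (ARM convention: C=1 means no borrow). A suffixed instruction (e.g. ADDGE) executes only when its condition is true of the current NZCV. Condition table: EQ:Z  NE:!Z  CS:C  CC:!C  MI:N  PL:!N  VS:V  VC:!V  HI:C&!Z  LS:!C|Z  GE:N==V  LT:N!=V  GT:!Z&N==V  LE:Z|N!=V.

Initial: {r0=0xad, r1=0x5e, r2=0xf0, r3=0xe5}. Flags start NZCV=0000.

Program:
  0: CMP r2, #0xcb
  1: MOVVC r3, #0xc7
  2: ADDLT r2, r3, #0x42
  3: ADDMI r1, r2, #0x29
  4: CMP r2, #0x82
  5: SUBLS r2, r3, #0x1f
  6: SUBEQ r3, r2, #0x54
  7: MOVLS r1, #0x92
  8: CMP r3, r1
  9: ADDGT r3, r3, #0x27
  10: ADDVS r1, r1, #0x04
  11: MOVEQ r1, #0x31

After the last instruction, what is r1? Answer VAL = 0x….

[0] flags=0010 → (cmp)
[1] flags=0010 VC?T → r3=0xc7
[2] flags=0010 LT?F → skip
[3] flags=0010 MI?F → skip
[4] flags=0010 → (cmp)
[5] flags=0010 LS?F → skip
[6] flags=0010 EQ?F → skip
[7] flags=0010 LS?F → skip
[8] flags=0011 → (cmp)
[9] flags=0011 GT?F → skip
[10] flags=0011 VS?T → r1=0x62
[11] flags=0011 EQ?F → skip

VAL = 0x62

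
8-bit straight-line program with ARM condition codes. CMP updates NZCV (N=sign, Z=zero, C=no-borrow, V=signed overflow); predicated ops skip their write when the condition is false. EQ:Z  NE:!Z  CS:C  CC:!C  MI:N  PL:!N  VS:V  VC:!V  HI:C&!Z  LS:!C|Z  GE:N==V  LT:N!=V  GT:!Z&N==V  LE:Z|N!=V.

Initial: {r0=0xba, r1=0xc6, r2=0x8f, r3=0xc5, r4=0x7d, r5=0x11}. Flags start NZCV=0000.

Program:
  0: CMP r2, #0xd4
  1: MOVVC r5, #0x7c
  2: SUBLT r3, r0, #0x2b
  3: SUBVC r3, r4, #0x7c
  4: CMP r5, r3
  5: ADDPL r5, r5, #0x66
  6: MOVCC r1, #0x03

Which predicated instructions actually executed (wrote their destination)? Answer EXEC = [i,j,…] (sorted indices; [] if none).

0: ✓ CMP  NZCV=1000
1: ✓ MOVVC  r5←0x7c
2: ✓ SUBLT  r3←0x8f
3: ✓ SUBVC  r3←0x01
4: ✓ CMP  NZCV=0010
5: ✓ ADDPL  r5←0xe2
6: · MOVCC

EXEC = [1,2,3,5]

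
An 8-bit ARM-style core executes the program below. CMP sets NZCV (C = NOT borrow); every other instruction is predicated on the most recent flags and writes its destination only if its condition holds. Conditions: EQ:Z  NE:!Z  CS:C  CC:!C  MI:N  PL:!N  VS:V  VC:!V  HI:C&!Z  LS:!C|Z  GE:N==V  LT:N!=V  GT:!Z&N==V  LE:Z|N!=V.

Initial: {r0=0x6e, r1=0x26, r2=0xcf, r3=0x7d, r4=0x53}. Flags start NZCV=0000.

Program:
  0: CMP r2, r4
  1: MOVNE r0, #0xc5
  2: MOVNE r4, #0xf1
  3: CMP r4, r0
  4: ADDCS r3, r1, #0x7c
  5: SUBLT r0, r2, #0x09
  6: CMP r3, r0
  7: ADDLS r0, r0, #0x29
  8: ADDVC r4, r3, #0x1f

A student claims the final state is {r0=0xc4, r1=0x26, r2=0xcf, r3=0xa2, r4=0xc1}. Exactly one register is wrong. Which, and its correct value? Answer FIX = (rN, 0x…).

0: ✓ CMP  NZCV=0011
1: ✓ MOVNE  r0←0xc5
2: ✓ MOVNE  r4←0xf1
3: ✓ CMP  NZCV=0010
4: ✓ ADDCS  r3←0xa2
5: · SUBLT
6: ✓ CMP  NZCV=1000
7: ✓ ADDLS  r0←0xee
8: ✓ ADDVC  r4←0xc1

FIX = (r0, 0xee)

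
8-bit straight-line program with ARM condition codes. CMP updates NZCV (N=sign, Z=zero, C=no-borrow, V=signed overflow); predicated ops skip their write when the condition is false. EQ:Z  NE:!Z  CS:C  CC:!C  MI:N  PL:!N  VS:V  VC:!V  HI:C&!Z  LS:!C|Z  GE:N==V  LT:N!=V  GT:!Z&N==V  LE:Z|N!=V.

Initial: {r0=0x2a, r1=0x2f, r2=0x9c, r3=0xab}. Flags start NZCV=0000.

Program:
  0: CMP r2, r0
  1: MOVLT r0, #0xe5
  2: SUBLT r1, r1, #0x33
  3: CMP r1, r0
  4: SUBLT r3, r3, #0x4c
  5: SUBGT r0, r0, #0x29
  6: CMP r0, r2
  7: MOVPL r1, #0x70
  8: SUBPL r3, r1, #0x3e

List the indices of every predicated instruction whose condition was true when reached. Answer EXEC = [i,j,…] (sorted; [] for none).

EXEC = [1,2,5,7,8]

0: ✓ CMP  NZCV=0011
1: ✓ MOVLT  r0←0xe5
2: ✓ SUBLT  r1←0xfc
3: ✓ CMP  NZCV=0010
4: · SUBLT
5: ✓ SUBGT  r0←0xbc
6: ✓ CMP  NZCV=0010
7: ✓ MOVPL  r1←0x70
8: ✓ SUBPL  r3←0x32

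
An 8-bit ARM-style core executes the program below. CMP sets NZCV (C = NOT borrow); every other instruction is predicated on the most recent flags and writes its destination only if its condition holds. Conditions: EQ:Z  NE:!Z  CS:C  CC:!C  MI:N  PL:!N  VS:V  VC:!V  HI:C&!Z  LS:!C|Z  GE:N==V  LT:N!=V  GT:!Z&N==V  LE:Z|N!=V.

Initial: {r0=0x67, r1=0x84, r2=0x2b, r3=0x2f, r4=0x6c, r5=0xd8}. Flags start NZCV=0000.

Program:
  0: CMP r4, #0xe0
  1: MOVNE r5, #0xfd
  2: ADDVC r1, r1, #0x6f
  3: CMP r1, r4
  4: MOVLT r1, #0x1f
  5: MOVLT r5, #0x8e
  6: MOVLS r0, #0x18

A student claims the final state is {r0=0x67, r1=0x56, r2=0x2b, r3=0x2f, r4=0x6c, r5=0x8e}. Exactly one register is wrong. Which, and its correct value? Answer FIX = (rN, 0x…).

FIX = (r1, 0x1f)

[0] flags=1001 → (cmp)
[1] flags=1001 NE?T → r5=0xfd
[2] flags=1001 VC?F → skip
[3] flags=0011 → (cmp)
[4] flags=0011 LT?T → r1=0x1f
[5] flags=0011 LT?T → r5=0x8e
[6] flags=0011 LS?F → skip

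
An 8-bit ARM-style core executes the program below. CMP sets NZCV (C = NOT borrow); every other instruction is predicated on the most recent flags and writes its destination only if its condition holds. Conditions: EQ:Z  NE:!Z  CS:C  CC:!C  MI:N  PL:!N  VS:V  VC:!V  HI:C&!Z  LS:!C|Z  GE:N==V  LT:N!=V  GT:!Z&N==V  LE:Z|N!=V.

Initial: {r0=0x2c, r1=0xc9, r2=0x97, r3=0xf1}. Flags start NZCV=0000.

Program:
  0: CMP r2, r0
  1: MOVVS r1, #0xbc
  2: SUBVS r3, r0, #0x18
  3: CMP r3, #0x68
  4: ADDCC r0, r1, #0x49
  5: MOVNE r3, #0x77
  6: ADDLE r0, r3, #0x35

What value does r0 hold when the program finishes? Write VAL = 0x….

VAL = 0xac

0: ✓ CMP  NZCV=0011
1: ✓ MOVVS  r1←0xbc
2: ✓ SUBVS  r3←0x14
3: ✓ CMP  NZCV=1000
4: ✓ ADDCC  r0←0x05
5: ✓ MOVNE  r3←0x77
6: ✓ ADDLE  r0←0xac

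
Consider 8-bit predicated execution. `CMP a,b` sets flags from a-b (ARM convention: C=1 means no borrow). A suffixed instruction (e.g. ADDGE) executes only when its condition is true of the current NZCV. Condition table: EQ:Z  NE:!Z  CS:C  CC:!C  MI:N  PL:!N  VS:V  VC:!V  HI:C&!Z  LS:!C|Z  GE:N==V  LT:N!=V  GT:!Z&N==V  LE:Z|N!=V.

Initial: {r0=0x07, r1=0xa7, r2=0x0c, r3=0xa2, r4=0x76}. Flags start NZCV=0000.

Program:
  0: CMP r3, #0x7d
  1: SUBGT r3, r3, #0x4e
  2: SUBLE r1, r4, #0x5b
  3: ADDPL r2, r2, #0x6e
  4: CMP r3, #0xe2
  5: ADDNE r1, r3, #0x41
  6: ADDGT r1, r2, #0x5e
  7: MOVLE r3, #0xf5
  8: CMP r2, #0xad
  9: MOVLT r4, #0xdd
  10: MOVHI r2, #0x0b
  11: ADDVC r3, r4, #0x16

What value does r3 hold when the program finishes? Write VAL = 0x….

VAL = 0xf5

[0] flags=0011 → (cmp)
[1] flags=0011 GT?F → skip
[2] flags=0011 LE?T → r1=0x1b
[3] flags=0011 PL?T → r2=0x7a
[4] flags=1000 → (cmp)
[5] flags=1000 NE?T → r1=0xe3
[6] flags=1000 GT?F → skip
[7] flags=1000 LE?T → r3=0xf5
[8] flags=1001 → (cmp)
[9] flags=1001 LT?F → skip
[10] flags=1001 HI?F → skip
[11] flags=1001 VC?F → skip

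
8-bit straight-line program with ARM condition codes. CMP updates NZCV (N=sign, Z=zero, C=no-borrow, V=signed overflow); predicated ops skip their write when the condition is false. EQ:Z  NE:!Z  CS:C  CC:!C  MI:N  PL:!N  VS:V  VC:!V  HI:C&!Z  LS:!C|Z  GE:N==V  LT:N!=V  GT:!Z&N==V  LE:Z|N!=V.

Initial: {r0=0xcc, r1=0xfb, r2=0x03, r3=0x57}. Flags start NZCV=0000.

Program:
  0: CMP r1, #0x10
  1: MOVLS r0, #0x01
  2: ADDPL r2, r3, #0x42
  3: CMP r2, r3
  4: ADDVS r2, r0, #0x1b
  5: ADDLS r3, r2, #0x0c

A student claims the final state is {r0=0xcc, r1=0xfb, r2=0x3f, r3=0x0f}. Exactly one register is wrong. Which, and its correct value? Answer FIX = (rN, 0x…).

FIX = (r2, 0x03)

0: ✓ CMP  NZCV=1010
1: · MOVLS
2: · ADDPL
3: ✓ CMP  NZCV=1000
4: · ADDVS
5: ✓ ADDLS  r3←0x0f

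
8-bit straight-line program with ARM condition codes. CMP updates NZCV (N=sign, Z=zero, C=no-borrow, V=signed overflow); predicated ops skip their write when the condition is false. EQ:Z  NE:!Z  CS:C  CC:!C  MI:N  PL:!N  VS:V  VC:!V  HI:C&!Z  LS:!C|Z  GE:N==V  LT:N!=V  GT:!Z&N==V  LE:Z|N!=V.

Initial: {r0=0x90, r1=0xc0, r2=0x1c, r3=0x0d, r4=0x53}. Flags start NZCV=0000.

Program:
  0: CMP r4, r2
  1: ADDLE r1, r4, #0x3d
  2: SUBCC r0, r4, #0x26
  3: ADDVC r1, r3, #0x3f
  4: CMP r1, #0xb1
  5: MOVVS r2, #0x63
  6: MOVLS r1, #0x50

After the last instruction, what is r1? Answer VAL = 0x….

[0] flags=0010 → (cmp)
[1] flags=0010 LE?F → skip
[2] flags=0010 CC?F → skip
[3] flags=0010 VC?T → r1=0x4c
[4] flags=1001 → (cmp)
[5] flags=1001 VS?T → r2=0x63
[6] flags=1001 LS?T → r1=0x50

VAL = 0x50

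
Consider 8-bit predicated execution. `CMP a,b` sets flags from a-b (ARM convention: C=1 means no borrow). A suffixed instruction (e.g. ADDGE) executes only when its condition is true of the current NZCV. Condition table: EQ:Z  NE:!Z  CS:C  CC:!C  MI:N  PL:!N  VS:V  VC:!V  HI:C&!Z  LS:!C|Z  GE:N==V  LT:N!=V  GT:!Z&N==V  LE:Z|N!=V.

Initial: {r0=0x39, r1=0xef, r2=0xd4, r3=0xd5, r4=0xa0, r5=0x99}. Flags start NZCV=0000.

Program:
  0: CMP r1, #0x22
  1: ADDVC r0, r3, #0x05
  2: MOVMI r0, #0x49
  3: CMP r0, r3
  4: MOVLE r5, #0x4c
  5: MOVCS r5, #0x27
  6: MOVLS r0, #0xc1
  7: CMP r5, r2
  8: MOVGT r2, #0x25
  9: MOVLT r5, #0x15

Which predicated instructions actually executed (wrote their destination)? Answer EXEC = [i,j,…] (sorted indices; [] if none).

[0] flags=1010 → (cmp)
[1] flags=1010 VC?T → r0=0xda
[2] flags=1010 MI?T → r0=0x49
[3] flags=0000 → (cmp)
[4] flags=0000 LE?F → skip
[5] flags=0000 CS?F → skip
[6] flags=0000 LS?T → r0=0xc1
[7] flags=1000 → (cmp)
[8] flags=1000 GT?F → skip
[9] flags=1000 LT?T → r5=0x15

EXEC = [1,2,6,9]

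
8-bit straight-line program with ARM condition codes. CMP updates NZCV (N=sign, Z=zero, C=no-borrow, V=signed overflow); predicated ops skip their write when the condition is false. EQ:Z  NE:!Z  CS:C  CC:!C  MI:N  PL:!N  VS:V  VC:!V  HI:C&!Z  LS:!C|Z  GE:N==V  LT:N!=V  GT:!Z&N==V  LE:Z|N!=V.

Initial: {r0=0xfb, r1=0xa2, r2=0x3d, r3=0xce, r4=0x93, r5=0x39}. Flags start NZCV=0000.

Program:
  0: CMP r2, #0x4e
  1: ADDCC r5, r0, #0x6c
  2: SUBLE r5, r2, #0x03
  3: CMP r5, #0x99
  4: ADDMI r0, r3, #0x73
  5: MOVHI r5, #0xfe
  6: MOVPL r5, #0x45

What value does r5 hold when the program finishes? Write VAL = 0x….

VAL = 0x3a

[0] flags=1000 → (cmp)
[1] flags=1000 CC?T → r5=0x67
[2] flags=1000 LE?T → r5=0x3a
[3] flags=1001 → (cmp)
[4] flags=1001 MI?T → r0=0x41
[5] flags=1001 HI?F → skip
[6] flags=1001 PL?F → skip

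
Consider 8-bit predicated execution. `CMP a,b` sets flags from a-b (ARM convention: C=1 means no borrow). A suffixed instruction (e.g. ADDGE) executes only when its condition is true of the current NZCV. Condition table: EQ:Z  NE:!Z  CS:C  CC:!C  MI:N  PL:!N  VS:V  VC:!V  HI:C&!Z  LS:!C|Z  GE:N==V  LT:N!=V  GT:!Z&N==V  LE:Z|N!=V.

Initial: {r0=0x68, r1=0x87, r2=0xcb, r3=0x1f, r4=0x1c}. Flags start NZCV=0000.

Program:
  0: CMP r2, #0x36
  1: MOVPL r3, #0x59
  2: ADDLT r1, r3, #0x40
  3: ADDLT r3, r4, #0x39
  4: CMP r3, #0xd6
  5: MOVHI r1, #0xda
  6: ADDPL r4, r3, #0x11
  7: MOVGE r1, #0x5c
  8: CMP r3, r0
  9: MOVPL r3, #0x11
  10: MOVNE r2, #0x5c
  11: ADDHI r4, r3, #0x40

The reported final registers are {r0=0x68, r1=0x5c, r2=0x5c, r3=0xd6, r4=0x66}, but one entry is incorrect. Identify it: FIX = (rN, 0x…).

0: ✓ CMP  NZCV=1010
1: · MOVPL
2: ✓ ADDLT  r1←0x5f
3: ✓ ADDLT  r3←0x55
4: ✓ CMP  NZCV=0000
5: · MOVHI
6: ✓ ADDPL  r4←0x66
7: ✓ MOVGE  r1←0x5c
8: ✓ CMP  NZCV=1000
9: · MOVPL
10: ✓ MOVNE  r2←0x5c
11: · ADDHI

FIX = (r3, 0x55)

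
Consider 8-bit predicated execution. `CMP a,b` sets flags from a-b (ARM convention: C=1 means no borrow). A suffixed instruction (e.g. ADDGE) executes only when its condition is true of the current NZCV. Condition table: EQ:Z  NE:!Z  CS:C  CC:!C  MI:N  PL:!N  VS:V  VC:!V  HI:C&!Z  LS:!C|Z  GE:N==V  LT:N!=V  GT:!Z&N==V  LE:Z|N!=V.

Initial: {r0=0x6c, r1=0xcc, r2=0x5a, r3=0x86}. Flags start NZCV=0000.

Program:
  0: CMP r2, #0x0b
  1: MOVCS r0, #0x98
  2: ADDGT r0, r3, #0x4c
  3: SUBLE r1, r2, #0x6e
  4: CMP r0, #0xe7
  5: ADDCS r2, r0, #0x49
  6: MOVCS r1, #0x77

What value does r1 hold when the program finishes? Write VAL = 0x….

VAL = 0xcc

[0] flags=0010 → (cmp)
[1] flags=0010 CS?T → r0=0x98
[2] flags=0010 GT?T → r0=0xd2
[3] flags=0010 LE?F → skip
[4] flags=1000 → (cmp)
[5] flags=1000 CS?F → skip
[6] flags=1000 CS?F → skip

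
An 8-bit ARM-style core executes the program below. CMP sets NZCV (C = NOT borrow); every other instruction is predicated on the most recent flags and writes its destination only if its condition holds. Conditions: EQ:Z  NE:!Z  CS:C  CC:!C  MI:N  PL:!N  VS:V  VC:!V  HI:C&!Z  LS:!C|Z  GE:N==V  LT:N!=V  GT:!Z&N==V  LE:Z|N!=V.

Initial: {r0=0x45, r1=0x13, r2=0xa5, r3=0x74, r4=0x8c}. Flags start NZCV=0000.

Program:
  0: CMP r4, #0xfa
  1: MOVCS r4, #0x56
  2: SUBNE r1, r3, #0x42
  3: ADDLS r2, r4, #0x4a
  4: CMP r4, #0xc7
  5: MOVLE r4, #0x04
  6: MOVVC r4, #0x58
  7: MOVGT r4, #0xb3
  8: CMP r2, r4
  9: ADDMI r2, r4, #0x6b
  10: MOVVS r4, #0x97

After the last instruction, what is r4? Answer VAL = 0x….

VAL = 0x97

[0] flags=1000 → (cmp)
[1] flags=1000 CS?F → skip
[2] flags=1000 NE?T → r1=0x32
[3] flags=1000 LS?T → r2=0xd6
[4] flags=1000 → (cmp)
[5] flags=1000 LE?T → r4=0x04
[6] flags=1000 VC?T → r4=0x58
[7] flags=1000 GT?F → skip
[8] flags=0011 → (cmp)
[9] flags=0011 MI?F → skip
[10] flags=0011 VS?T → r4=0x97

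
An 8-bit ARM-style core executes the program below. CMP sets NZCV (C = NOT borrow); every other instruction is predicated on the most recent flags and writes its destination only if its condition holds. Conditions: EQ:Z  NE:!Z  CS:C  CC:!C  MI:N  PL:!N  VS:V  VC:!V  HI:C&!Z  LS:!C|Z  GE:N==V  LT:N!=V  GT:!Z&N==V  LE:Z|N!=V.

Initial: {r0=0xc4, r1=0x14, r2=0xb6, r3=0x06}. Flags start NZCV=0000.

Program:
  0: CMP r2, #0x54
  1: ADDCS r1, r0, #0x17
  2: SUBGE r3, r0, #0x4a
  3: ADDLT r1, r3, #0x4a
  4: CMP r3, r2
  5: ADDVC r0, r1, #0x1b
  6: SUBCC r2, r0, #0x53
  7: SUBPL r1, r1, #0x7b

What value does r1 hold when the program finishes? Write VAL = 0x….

0: ✓ CMP  NZCV=0011
1: ✓ ADDCS  r1←0xdb
2: · SUBGE
3: ✓ ADDLT  r1←0x50
4: ✓ CMP  NZCV=0000
5: ✓ ADDVC  r0←0x6b
6: ✓ SUBCC  r2←0x18
7: ✓ SUBPL  r1←0xd5

VAL = 0xd5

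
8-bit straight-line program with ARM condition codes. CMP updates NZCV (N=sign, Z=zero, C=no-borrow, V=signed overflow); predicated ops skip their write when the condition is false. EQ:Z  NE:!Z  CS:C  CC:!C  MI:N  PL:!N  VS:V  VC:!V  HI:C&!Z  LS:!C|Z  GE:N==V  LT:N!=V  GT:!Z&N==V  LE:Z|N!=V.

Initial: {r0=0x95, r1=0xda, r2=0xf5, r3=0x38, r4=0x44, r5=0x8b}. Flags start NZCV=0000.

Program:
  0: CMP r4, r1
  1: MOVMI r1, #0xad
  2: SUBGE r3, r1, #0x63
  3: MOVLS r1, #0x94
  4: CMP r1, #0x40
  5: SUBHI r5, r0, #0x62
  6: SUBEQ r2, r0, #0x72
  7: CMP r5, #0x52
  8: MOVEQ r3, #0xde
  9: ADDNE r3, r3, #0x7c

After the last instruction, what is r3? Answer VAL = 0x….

[0] flags=0000 → (cmp)
[1] flags=0000 MI?F → skip
[2] flags=0000 GE?T → r3=0x77
[3] flags=0000 LS?T → r1=0x94
[4] flags=0011 → (cmp)
[5] flags=0011 HI?T → r5=0x33
[6] flags=0011 EQ?F → skip
[7] flags=1000 → (cmp)
[8] flags=1000 EQ?F → skip
[9] flags=1000 NE?T → r3=0xf3

VAL = 0xf3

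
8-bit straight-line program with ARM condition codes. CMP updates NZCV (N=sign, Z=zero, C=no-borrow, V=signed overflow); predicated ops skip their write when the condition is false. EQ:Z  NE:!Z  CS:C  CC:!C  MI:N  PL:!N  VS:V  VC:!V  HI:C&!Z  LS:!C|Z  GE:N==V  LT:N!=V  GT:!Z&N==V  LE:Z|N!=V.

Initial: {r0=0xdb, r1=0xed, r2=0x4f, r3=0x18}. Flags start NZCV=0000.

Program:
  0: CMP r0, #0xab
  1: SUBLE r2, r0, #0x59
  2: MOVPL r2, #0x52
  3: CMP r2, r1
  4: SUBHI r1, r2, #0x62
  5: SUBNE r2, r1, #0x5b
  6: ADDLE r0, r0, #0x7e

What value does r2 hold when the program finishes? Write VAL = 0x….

VAL = 0x92

[0] flags=0010 → (cmp)
[1] flags=0010 LE?F → skip
[2] flags=0010 PL?T → r2=0x52
[3] flags=0000 → (cmp)
[4] flags=0000 HI?F → skip
[5] flags=0000 NE?T → r2=0x92
[6] flags=0000 LE?F → skip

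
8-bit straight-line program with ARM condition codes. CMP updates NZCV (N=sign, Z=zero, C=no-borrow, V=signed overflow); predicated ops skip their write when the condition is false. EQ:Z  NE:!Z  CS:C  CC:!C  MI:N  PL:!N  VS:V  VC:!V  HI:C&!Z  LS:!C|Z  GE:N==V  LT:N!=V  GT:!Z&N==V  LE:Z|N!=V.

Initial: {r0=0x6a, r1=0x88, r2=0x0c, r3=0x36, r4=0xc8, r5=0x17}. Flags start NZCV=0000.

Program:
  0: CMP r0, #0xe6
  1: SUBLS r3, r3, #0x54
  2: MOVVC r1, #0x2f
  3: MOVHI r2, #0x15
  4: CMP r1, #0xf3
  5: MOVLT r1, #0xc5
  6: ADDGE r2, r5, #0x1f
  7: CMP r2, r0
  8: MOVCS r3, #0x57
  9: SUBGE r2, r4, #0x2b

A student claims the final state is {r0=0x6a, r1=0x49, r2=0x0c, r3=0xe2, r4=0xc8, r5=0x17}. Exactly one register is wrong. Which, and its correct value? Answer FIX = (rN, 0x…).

[0] flags=1001 → (cmp)
[1] flags=1001 LS?T → r3=0xe2
[2] flags=1001 VC?F → skip
[3] flags=1001 HI?F → skip
[4] flags=1000 → (cmp)
[5] flags=1000 LT?T → r1=0xc5
[6] flags=1000 GE?F → skip
[7] flags=1000 → (cmp)
[8] flags=1000 CS?F → skip
[9] flags=1000 GE?F → skip

FIX = (r1, 0xc5)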